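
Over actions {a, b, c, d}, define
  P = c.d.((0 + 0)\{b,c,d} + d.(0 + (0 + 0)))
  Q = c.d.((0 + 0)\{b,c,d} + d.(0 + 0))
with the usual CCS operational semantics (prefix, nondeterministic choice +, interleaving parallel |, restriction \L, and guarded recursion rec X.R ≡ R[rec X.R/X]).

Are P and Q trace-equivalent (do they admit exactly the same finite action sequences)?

trace-equivalent

Reachable graph of P (4 states):
  m0 = c.d.((0 + 0)\{b,c,d} + d.(0 + (0 + 0))) | =c=> m1
  m1 = d.((0 + 0)\{b,c,d} + d.(0 + (0 + 0))) | =d=> m2
  m2 = (0 + 0)\{b,c,d} + d.(0 + (0 + 0)) | =d=> m3
  m3 = 0 + (0 + 0) | ·
Reachable graph of Q (4 states):
  n0 = c.d.((0 + 0)\{b,c,d} + d.(0 + 0)) | =c=> n1
  n1 = d.((0 + 0)\{b,c,d} + d.(0 + 0)) | =d=> n2
  n2 = (0 + 0)\{b,c,d} + d.(0 + 0) | =d=> n3
  n3 = 0 + 0 | ·
Bisimilarity quotient blocks:
  B0 = {m0, n0}
  B1 = {m1, n1}
  B2 = {m2, n2}
  B3 = {m3, n3}
m0 ∈ B0, n0 ∈ B0 → same block
Bisimilar ⇒ trace-equivalent.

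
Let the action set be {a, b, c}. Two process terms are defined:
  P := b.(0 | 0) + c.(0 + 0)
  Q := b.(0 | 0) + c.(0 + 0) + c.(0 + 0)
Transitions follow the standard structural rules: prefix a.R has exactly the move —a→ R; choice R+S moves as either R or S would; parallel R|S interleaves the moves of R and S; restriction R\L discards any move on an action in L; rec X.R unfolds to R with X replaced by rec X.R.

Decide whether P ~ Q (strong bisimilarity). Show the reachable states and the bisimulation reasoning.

bisimilar

LTS(P): 3 reachable states
  p0 = b.(0 | 0) + c.(0 + 0) has moves —b→ p1, —c→ p2
  p1 = 0 | 0 has moves (no moves)
  p2 = 0 + 0 has moves (no moves)
LTS(Q): 3 reachable states
  q0 = b.(0 | 0) + c.(0 + 0) + c.(0 + 0) has moves —b→ q1, —c→ q2
  q1 = 0 | 0 has moves (no moves)
  q2 = 0 + 0 has moves (no moves)
Coarsest stable partition (strong bisimilarity classes):
  B0 = {p0, q0}
  B1 = {p1, p2, q1, q2}
p0 ∈ B0, q0 ∈ B0 → same block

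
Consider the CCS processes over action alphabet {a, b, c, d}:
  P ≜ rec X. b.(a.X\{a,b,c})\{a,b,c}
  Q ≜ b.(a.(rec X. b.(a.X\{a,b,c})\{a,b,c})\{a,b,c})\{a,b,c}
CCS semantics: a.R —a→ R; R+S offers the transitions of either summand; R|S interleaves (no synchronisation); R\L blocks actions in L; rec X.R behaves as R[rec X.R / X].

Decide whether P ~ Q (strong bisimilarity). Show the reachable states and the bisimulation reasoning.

P's transition system — 2 states:
  m0 = rec X. b.(a.X\{a,b,c})\{a,b,c} → =b=> m1
  m1 = (a.(rec X. b.(a.X\{a,b,c})\{a,b,c})\{a,b,c})\{a,b,c} → (no moves)
Q's transition system — 2 states:
  n0 = b.(a.(rec X. b.(a.X\{a,b,c})\{a,b,c})\{a,b,c})\{a,b,c} → =b=> n1
  n1 = (a.(rec X. b.(a.X\{a,b,c})\{a,b,c})\{a,b,c})\{a,b,c} → (no moves)
Bisimilarity quotient blocks:
  B0 = {m0, n0}
  B1 = {m1, n1}
m0 ∈ B0, n0 ∈ B0 → same block

P ~ Q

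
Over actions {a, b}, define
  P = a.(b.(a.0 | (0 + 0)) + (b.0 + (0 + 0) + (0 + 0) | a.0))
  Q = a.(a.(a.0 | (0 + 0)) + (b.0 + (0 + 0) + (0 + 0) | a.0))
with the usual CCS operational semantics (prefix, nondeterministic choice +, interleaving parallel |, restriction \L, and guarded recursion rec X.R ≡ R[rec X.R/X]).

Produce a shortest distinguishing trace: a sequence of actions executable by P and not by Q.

P's transition system — 6 states:
  s0 = a.(b.(a.0 | (0 + 0)) + (b.0 + (0 + 0) + (0 + 0) | a.0)) | =a=> s1
  s1 = b.(a.0 | (0 + 0)) + (b.0 + (0 + 0) + (0 + 0) | a.0) | =a=> s2, =b=> s3, =b=> s4
  s2 = (0 + 0) | 0 | deadlocked
  s3 = 0 | deadlocked
  s4 = a.0 | (0 + 0) | =a=> s5
  s5 = 0 | (0 + 0) | deadlocked
Q's transition system — 6 states:
  t0 = a.(a.(a.0 | (0 + 0)) + (b.0 + (0 + 0) + (0 + 0) | a.0)) | =a=> t1
  t1 = a.(a.0 | (0 + 0)) + (b.0 + (0 + 0) + (0 + 0) | a.0) | =a=> t2, =a=> t3, =b=> t4
  t2 = (0 + 0) | 0 | deadlocked
  t3 = a.0 | (0 + 0) | =a=> t5
  t4 = 0 | deadlocked
  t5 = 0 | (0 + 0) | deadlocked
Run σ = ⟨aba⟩ on P: start {s0}
  after a @ step 1: {s1}
  after b @ step 2: {s3, s4}
  after a @ step 3: {s5}
  P completes σ.
Run σ = ⟨aba⟩ on Q: start {t0}
  after a @ step 1: {t1}
  after b @ step 2: {t4}
  after a @ step 3: ∅ (Q stuck)

aba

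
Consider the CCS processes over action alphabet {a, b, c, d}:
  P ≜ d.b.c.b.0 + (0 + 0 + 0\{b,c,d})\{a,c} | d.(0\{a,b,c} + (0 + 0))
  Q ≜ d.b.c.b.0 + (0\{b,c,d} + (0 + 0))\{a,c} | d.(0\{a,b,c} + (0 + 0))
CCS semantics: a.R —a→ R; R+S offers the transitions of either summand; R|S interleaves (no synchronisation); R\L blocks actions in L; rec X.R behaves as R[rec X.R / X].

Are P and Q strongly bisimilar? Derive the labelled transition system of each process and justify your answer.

LTS(P): 6 reachable states
  u0 = d.b.c.b.0 + (0 + 0 + 0\{b,c,d})\{a,c} | d.(0\{a,b,c} + (0 + 0)) ⊢ ··d··> u1, ··d··> u2
  u1 = (0 + 0 + 0\{b,c,d})\{a,c} | (0\{a,b,c} + (0 + 0)) ⊢ stopped
  u2 = b.c.b.0 ⊢ ··b··> u3
  u3 = c.b.0 ⊢ ··c··> u4
  u4 = b.0 ⊢ ··b··> u5
  u5 = 0 ⊢ stopped
LTS(Q): 6 reachable states
  v0 = d.b.c.b.0 + (0\{b,c,d} + (0 + 0))\{a,c} | d.(0\{a,b,c} + (0 + 0)) ⊢ ··d··> v1, ··d··> v2
  v1 = (0\{b,c,d} + (0 + 0))\{a,c} | (0\{a,b,c} + (0 + 0)) ⊢ stopped
  v2 = b.c.b.0 ⊢ ··b··> v3
  v3 = c.b.0 ⊢ ··c··> v4
  v4 = b.0 ⊢ ··b··> v5
  v5 = 0 ⊢ stopped
Coarsest stable partition (strong bisimilarity classes):
  B0 = {u0, v0}
  B1 = {u2, v2}
  B2 = {u3, v3}
  B3 = {u4, v4}
  B4 = {u1, u5, v1, v5}
u0 ∈ B0, v0 ∈ B0 → same block

YES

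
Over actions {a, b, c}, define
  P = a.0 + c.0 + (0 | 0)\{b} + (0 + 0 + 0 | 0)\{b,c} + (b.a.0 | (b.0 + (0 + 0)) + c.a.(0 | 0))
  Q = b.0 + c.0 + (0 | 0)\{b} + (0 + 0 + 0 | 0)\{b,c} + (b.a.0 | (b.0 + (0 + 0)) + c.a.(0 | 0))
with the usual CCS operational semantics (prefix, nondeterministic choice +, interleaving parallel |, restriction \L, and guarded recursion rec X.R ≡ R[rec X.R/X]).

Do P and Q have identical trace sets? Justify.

NO — witness ⟨a⟩

Reachable graph of P (8 states):
  p0 = a.0 + c.0 + (0 | 0)\{b} + (0 + 0 + 0 | 0)\{b,c} + (b.a.0 | (b.0 + (0 + 0)) + c.a.(0 | 0)) has moves —a→ p1, —b→ p2, —b→ p3, —c→ p1, —c→ p4
  p1 = 0 has moves deadlocked
  p2 = a.0 | (b.0 + (0 + 0)) has moves —a→ p5, —b→ p6
  p3 = b.a.0 | 0 has moves —b→ p6
  p4 = a.(0 | 0) has moves —a→ p7
  p5 = 0 | (b.0 + (0 + 0)) has moves —b→ p7
  p6 = a.0 | 0 has moves —a→ p7
  p7 = 0 | 0 has moves deadlocked
Reachable graph of Q (8 states):
  q0 = b.0 + c.0 + (0 | 0)\{b} + (0 + 0 + 0 | 0)\{b,c} + (b.a.0 | (b.0 + (0 + 0)) + c.a.(0 | 0)) has moves —b→ q1, —b→ q2, —b→ q3, —c→ q1, —c→ q4
  q1 = 0 has moves deadlocked
  q2 = a.0 | (b.0 + (0 + 0)) has moves —a→ q5, —b→ q6
  q3 = b.a.0 | 0 has moves —b→ q6
  q4 = a.(0 | 0) has moves —a→ q7
  q5 = 0 | (b.0 + (0 + 0)) has moves —b→ q7
  q6 = a.0 | 0 has moves —a→ q7
  q7 = 0 | 0 has moves deadlocked
Run σ = ⟨a⟩ on P: start {p0}
  [1] a ⇒ {p1}
  P completes σ.
Run σ = ⟨a⟩ on Q: start {q0}
  [1] a ⇒ no successor for Q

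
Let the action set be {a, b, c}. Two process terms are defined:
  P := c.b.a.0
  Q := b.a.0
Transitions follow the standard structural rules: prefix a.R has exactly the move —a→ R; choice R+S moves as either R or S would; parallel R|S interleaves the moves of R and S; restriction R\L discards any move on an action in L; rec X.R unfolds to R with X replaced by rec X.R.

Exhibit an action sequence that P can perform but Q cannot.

c

LTS(P): 4 reachable states
  m0 = c.b.a.0 :: -c-> m1
  m1 = b.a.0 :: -b-> m2
  m2 = a.0 :: -a-> m3
  m3 = 0 :: ∅
LTS(Q): 3 reachable states
  n0 = b.a.0 :: -b-> n1
  n1 = a.0 :: -a-> n2
  n2 = 0 :: ∅
Trace ⟨c⟩ through P, begin at {m0}:
  [1] c ⇒ {m1}
  — P admits the full trace.
Trace ⟨c⟩ through Q, begin at {n0}:
  [1] c ⇒ no successor for Q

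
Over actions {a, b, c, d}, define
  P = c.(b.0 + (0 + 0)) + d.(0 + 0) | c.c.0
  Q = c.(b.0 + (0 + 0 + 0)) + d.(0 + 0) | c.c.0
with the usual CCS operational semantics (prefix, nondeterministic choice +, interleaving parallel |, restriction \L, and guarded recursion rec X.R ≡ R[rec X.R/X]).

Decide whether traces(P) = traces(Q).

P's transition system — 8 states:
  s0 = c.(b.0 + (0 + 0)) + d.(0 + 0) | c.c.0 | -c-> s1, -c-> s2, -d-> s3
  s1 = b.0 + (0 + 0) | -b-> s4
  s2 = d.(0 + 0) | c.0 | -c-> s5, -d-> s6
  s3 = (0 + 0) | c.c.0 | -c-> s6
  s4 = 0 | deadlocked
  s5 = d.(0 + 0) | 0 | -d-> s7
  s6 = (0 + 0) | c.0 | -c-> s7
  s7 = (0 + 0) | 0 | deadlocked
Q's transition system — 8 states:
  t0 = c.(b.0 + (0 + 0 + 0)) + d.(0 + 0) | c.c.0 | -c-> t1, -c-> t2, -d-> t3
  t1 = b.0 + (0 + 0 + 0) | -b-> t4
  t2 = d.(0 + 0) | c.0 | -c-> t5, -d-> t6
  t3 = (0 + 0) | c.c.0 | -c-> t6
  t4 = 0 | deadlocked
  t5 = d.(0 + 0) | 0 | -d-> t7
  t6 = (0 + 0) | c.0 | -c-> t7
  t7 = (0 + 0) | 0 | deadlocked
Partition-refinement fixed point:
  B0 = {s0, t0}
  B1 = {s2, t2}
  B2 = {s6, t6}
  B3 = {s4, s7, t4, t7}
  B4 = {s5, t5}
  B5 = {s3, t3}
  B6 = {s1, t1}
s0 ∈ B0, t0 ∈ B0 → same block
Bisimilar ⇒ trace-equivalent.

traces(P) = traces(Q)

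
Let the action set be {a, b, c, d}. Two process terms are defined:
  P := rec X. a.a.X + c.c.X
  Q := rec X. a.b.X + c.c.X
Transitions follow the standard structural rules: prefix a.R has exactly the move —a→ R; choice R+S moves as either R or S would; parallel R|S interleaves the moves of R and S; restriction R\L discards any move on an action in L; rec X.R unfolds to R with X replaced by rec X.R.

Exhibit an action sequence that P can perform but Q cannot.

aa

LTS(P): 3 reachable states
  p0 = rec X. a.a.X + c.c.X | -a-> p1, -c-> p2
  p1 = a.(rec X. a.a.X + c.c.X) | -a-> p0
  p2 = c.(rec X. a.a.X + c.c.X) | -c-> p0
LTS(Q): 3 reachable states
  q0 = rec X. a.b.X + c.c.X | -a-> q1, -c-> q2
  q1 = b.(rec X. a.b.X + c.c.X) | -b-> q0
  q2 = c.(rec X. a.b.X + c.c.X) | -c-> q0
Run σ = ⟨aa⟩ on P: start {p0}
  step 1 (a): {p1}
  step 2 (a): {p0}
  — P admits the full trace.
Run σ = ⟨aa⟩ on Q: start {q0}
  step 1 (a): {q1}
  step 2 (a): ∅ (Q stuck)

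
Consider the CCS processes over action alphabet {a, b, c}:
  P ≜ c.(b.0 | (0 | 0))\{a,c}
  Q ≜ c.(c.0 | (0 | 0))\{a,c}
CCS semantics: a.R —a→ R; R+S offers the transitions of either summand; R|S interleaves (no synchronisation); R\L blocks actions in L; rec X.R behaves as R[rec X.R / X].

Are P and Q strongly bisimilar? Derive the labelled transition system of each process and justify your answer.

LTS(P): 3 reachable states
  s0 = c.(b.0 | (0 | 0))\{a,c} ⊢ -c-> s1
  s1 = (b.0 | (0 | 0))\{a,c} ⊢ -b-> s2
  s2 = (0 | (0 | 0))\{a,c} ⊢ stopped
LTS(Q): 2 reachable states
  t0 = c.(c.0 | (0 | 0))\{a,c} ⊢ -c-> t1
  t1 = (c.0 | (0 | 0))\{a,c} ⊢ stopped
Partition-refinement fixed point:
  B0 = {s0}
  B1 = {s1}
  B2 = {s2, t1}
  B3 = {t0}
s0 ∈ B0, t0 ∈ B3 → different blocks

not bisimilar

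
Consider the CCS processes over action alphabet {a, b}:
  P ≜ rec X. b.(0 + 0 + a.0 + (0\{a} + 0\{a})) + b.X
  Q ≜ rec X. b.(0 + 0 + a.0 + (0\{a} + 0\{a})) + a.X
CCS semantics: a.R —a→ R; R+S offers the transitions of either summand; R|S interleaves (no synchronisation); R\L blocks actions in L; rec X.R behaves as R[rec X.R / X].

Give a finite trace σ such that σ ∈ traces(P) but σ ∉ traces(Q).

bb

Reachable graph of P (3 states):
  p0 = rec X. b.(0 + 0 + a.0 + (0\{a} + 0\{a})) + b.X → —b→ p0, —b→ p1
  p1 = 0 + 0 + a.0 + (0\{a} + 0\{a}) → —a→ p2
  p2 = 0 → ·
Reachable graph of Q (3 states):
  q0 = rec X. b.(0 + 0 + a.0 + (0\{a} + 0\{a})) + a.X → —a→ q0, —b→ q1
  q1 = 0 + 0 + a.0 + (0\{a} + 0\{a}) → —a→ q2
  q2 = 0 → ·
Executing bb from P (initial set {p0}):
  after b @ step 1: {p0, p1}
  after b @ step 2: {p0, p1}
  P completes σ.
Executing bb from Q (initial set {q0}):
  after b @ step 1: {q1}
  after b @ step 2: no successor for Q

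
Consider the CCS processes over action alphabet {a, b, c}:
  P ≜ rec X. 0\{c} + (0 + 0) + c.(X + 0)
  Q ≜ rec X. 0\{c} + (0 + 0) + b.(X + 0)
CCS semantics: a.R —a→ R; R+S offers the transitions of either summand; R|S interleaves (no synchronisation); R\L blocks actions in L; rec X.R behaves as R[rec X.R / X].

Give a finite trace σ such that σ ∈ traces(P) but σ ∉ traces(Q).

Reachable graph of P (2 states):
  m0 = rec X. 0\{c} + (0 + 0) + c.(X + 0) ⊢ ··c··> m1
  m1 = (rec X. 0\{c} + (0 + 0) + c.(X + 0)) + 0 ⊢ ··c··> m1
Reachable graph of Q (2 states):
  n0 = rec X. 0\{c} + (0 + 0) + b.(X + 0) ⊢ ··b··> n1
  n1 = (rec X. 0\{c} + (0 + 0) + b.(X + 0)) + 0 ⊢ ··b··> n1
Trace ⟨c⟩ through P, begin at {m0}:
  step 1 (c): {m1}
  P completes σ.
Trace ⟨c⟩ through Q, begin at {n0}:
  step 1 (c): ∅  — Q cannot continue

c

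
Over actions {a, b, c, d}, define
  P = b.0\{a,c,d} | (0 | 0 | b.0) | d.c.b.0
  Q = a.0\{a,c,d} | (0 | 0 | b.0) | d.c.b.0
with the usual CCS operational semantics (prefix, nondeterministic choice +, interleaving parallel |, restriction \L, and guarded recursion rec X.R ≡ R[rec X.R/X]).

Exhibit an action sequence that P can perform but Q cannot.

Reachable graph of P (16 states):
  m0 = b.0\{a,c,d} | (0 | 0 | b.0) | d.c.b.0 ⊢ ··b··> m1, ··b··> m2, ··d··> m3
  m1 = 0\{a,c,d} | (0 | 0 | b.0) | d.c.b.0 ⊢ ··b··> m4, ··d··> m5
  m2 = b.0\{a,c,d} | (0 | 0 | 0) | d.c.b.0 ⊢ ··b··> m4, ··d··> m6
  m3 = b.0\{a,c,d} | (0 | 0 | b.0) | c.b.0 ⊢ ··b··> m5, ··b··> m6, ··c··> m7
  m4 = 0\{a,c,d} | (0 | 0 | 0) | d.c.b.0 ⊢ ··d··> m8
  m5 = 0\{a,c,d} | (0 | 0 | b.0) | c.b.0 ⊢ ··b··> m8, ··c··> m9
  m6 = b.0\{a,c,d} | (0 | 0 | 0) | c.b.0 ⊢ ··b··> m8, ··c··> m10
  m7 = b.0\{a,c,d} | (0 | 0 | b.0) | b.0 ⊢ ··b··> m10, ··b··> m11, ··b··> m9
  m8 = 0\{a,c,d} | (0 | 0 | 0) | c.b.0 ⊢ ··c··> m12
  m9 = 0\{a,c,d} | (0 | 0 | b.0) | b.0 ⊢ ··b··> m12, ··b··> m13
  m10 = b.0\{a,c,d} | (0 | 0 | 0) | b.0 ⊢ ··b··> m12, ··b··> m14
  m11 = b.0\{a,c,d} | (0 | 0 | b.0) | 0 ⊢ ··b··> m13, ··b··> m14
  m12 = 0\{a,c,d} | (0 | 0 | 0) | b.0 ⊢ ··b··> m15
  m13 = 0\{a,c,d} | (0 | 0 | b.0) | 0 ⊢ ··b··> m15
  m14 = b.0\{a,c,d} | (0 | 0 | 0) | 0 ⊢ ··b··> m15
  m15 = 0\{a,c,d} | (0 | 0 | 0) | 0 ⊢ ·
Reachable graph of Q (16 states):
  n0 = a.0\{a,c,d} | (0 | 0 | b.0) | d.c.b.0 ⊢ ··a··> n1, ··b··> n2, ··d··> n3
  n1 = 0\{a,c,d} | (0 | 0 | b.0) | d.c.b.0 ⊢ ··b··> n4, ··d··> n5
  n2 = a.0\{a,c,d} | (0 | 0 | 0) | d.c.b.0 ⊢ ··a··> n4, ··d··> n6
  n3 = a.0\{a,c,d} | (0 | 0 | b.0) | c.b.0 ⊢ ··a··> n5, ··b··> n6, ··c··> n7
  n4 = 0\{a,c,d} | (0 | 0 | 0) | d.c.b.0 ⊢ ··d··> n8
  n5 = 0\{a,c,d} | (0 | 0 | b.0) | c.b.0 ⊢ ··b··> n8, ··c··> n9
  n6 = a.0\{a,c,d} | (0 | 0 | 0) | c.b.0 ⊢ ··a··> n8, ··c··> n10
  n7 = a.0\{a,c,d} | (0 | 0 | b.0) | b.0 ⊢ ··a··> n9, ··b··> n10, ··b··> n11
  n8 = 0\{a,c,d} | (0 | 0 | 0) | c.b.0 ⊢ ··c··> n12
  n9 = 0\{a,c,d} | (0 | 0 | b.0) | b.0 ⊢ ··b··> n12, ··b··> n13
  n10 = a.0\{a,c,d} | (0 | 0 | 0) | b.0 ⊢ ··a··> n12, ··b··> n14
  n11 = a.0\{a,c,d} | (0 | 0 | b.0) | 0 ⊢ ··a··> n13, ··b··> n14
  n12 = 0\{a,c,d} | (0 | 0 | 0) | b.0 ⊢ ··b··> n15
  n13 = 0\{a,c,d} | (0 | 0 | b.0) | 0 ⊢ ··b··> n15
  n14 = a.0\{a,c,d} | (0 | 0 | 0) | 0 ⊢ ··a··> n15
  n15 = 0\{a,c,d} | (0 | 0 | 0) | 0 ⊢ ·
Executing bb from P (initial set {m0}):
  step 1 (b): {m1, m2}
  step 2 (b): {m4}
  P completes σ.
Executing bb from Q (initial set {n0}):
  step 1 (b): {n2}
  step 2 (b): ∅ (Q stuck)

bb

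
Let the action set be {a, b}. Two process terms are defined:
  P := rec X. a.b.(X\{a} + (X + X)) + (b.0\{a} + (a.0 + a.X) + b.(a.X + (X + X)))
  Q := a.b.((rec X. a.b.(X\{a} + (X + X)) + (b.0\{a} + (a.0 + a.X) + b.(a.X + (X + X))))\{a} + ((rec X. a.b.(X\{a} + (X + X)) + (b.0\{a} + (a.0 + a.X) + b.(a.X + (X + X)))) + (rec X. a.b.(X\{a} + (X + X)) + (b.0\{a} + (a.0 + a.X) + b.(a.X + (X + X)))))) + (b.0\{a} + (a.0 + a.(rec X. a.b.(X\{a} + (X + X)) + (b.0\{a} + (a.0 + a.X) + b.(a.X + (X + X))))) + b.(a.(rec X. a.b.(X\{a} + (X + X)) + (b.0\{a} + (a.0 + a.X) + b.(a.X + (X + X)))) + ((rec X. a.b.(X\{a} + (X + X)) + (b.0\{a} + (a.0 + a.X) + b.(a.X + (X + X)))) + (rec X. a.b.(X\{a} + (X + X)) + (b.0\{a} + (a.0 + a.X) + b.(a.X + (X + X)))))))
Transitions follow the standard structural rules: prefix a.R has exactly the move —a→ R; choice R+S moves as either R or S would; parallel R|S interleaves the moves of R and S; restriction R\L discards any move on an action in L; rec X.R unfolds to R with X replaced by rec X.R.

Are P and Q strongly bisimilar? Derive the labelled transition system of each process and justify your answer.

bisimilar

P's transition system — 8 states:
  p0 = rec X. a.b.(X\{a} + (X + X)) + (b.0\{a} + (a.0 + a.X) + b.(a.X + (X + X))) :: =a=> p0, =a=> p1, =a=> p2, =b=> p3, =b=> p4
  p1 = 0 :: deadlocked
  p2 = b.((rec X. a.b.(X\{a} + (X + X)) + (b.0\{a} + (a.0 + a.X) + b.(a.X + (X + X))))\{a} + ((rec X. a.b.(X\{a} + (X + X)) + (b.0\{a} + (a.0 + a.X) + b.(a.X + (X + X)))) + (rec X. a.b.(X\{a} + (X + X)) + (b.0\{a} + (a.0 + a.X) + b.(a.X + (X + X)))))) :: =b=> p5
  p3 = 0\{a} :: deadlocked
  p4 = a.(rec X. a.b.(X\{a} + (X + X)) + (b.0\{a} + (a.0 + a.X) + b.(a.X + (X + X)))) + ((rec X. a.b.(X\{a} + (X + X)) + (b.0\{a} + (a.0 + a.X) + b.(a.X + (X + X)))) + (rec X. a.b.(X\{a} + (X + X)) + (b.0\{a} + (a.0 + a.X) + b.(a.X + (X + X))))) :: =a=> p0, =a=> p1, =a=> p2, =b=> p3, =b=> p4
  p5 = (rec X. a.b.(X\{a} + (X + X)) + (b.0\{a} + (a.0 + a.X) + b.(a.X + (X + X))))\{a} + ((rec X. a.b.(X\{a} + (X + X)) + (b.0\{a} + (a.0 + a.X) + b.(a.X + (X + X)))) + (rec X. a.b.(X\{a} + (X + X)) + (b.0\{a} + (a.0 + a.X) + b.(a.X + (X + X))))) :: =a=> p0, =a=> p1, =a=> p2, =b=> p3, =b=> p4, =b=> p6, =b=> p7
  p6 = (a.(rec X. a.b.(X\{a} + (X + X)) + (b.0\{a} + (a.0 + a.X) + b.(a.X + (X + X)))) + ((rec X. a.b.(X\{a} + (X + X)) + (b.0\{a} + (a.0 + a.X) + b.(a.X + (X + X)))) + (rec X. a.b.(X\{a} + (X + X)) + (b.0\{a} + (a.0 + a.X) + b.(a.X + (X + X))))))\{a} :: =b=> p6, =b=> p7
  p7 = 0\{a}\{a} :: deadlocked
Q's transition system — 9 states:
  q0 = a.b.((rec X. a.b.(X\{a} + (X + X)) + (b.0\{a} + (a.0 + a.X) + b.(a.X + (X + X))))\{a} + ((rec X. a.b.(X\{a} + (X + X)) + (b.0\{a} + (a.0 + a.X) + b.(a.X + (X + X)))) + (rec X. a.b.(X\{a} + (X + X)) + (b.0\{a} + (a.0 + a.X) + b.(a.X + (X + X)))))) + (b.0\{a} + (a.0 + a.(rec X. a.b.(X\{a} + (X + X)) + (b.0\{a} + (a.0 + a.X) + b.(a.X + (X + X))))) + b.(a.(rec X. a.b.(X\{a} + (X + X)) + (b.0\{a} + (a.0 + a.X) + b.(a.X + (X + X)))) + ((rec X. a.b.(X\{a} + (X + X)) + (b.0\{a} + (a.0 + a.X) + b.(a.X + (X + X)))) + (rec X. a.b.(X\{a} + (X + X)) + (b.0\{a} + (a.0 + a.X) + b.(a.X + (X + X))))))) :: =a=> q1, =a=> q2, =a=> q3, =b=> q4, =b=> q5
  q1 = 0 :: deadlocked
  q2 = b.((rec X. a.b.(X\{a} + (X + X)) + (b.0\{a} + (a.0 + a.X) + b.(a.X + (X + X))))\{a} + ((rec X. a.b.(X\{a} + (X + X)) + (b.0\{a} + (a.0 + a.X) + b.(a.X + (X + X)))) + (rec X. a.b.(X\{a} + (X + X)) + (b.0\{a} + (a.0 + a.X) + b.(a.X + (X + X)))))) :: =b=> q6
  q3 = rec X. a.b.(X\{a} + (X + X)) + (b.0\{a} + (a.0 + a.X) + b.(a.X + (X + X))) :: =a=> q1, =a=> q2, =a=> q3, =b=> q4, =b=> q5
  q4 = 0\{a} :: deadlocked
  q5 = a.(rec X. a.b.(X\{a} + (X + X)) + (b.0\{a} + (a.0 + a.X) + b.(a.X + (X + X)))) + ((rec X. a.b.(X\{a} + (X + X)) + (b.0\{a} + (a.0 + a.X) + b.(a.X + (X + X)))) + (rec X. a.b.(X\{a} + (X + X)) + (b.0\{a} + (a.0 + a.X) + b.(a.X + (X + X))))) :: =a=> q1, =a=> q2, =a=> q3, =b=> q4, =b=> q5
  q6 = (rec X. a.b.(X\{a} + (X + X)) + (b.0\{a} + (a.0 + a.X) + b.(a.X + (X + X))))\{a} + ((rec X. a.b.(X\{a} + (X + X)) + (b.0\{a} + (a.0 + a.X) + b.(a.X + (X + X)))) + (rec X. a.b.(X\{a} + (X + X)) + (b.0\{a} + (a.0 + a.X) + b.(a.X + (X + X))))) :: =a=> q1, =a=> q2, =a=> q3, =b=> q4, =b=> q5, =b=> q7, =b=> q8
  q7 = (a.(rec X. a.b.(X\{a} + (X + X)) + (b.0\{a} + (a.0 + a.X) + b.(a.X + (X + X)))) + ((rec X. a.b.(X\{a} + (X + X)) + (b.0\{a} + (a.0 + a.X) + b.(a.X + (X + X)))) + (rec X. a.b.(X\{a} + (X + X)) + (b.0\{a} + (a.0 + a.X) + b.(a.X + (X + X))))))\{a} :: =b=> q7, =b=> q8
  q8 = 0\{a}\{a} :: deadlocked
Bisimilarity quotient blocks:
  B0 = {p0, p4, q0, q3, q5}
  B1 = {p1, p3, p7, q1, q4, q8}
  B2 = {p2, q2}
  B3 = {p5, q6}
  B4 = {p6, q7}
p0 ∈ B0, q0 ∈ B0 → same block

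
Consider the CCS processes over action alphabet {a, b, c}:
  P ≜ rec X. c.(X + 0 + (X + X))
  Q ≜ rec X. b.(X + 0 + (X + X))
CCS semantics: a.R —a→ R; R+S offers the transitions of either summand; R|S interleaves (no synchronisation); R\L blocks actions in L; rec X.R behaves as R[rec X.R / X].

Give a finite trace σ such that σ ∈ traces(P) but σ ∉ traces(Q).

c

P's transition system — 2 states:
  m0 = rec X. c.(X + 0 + (X + X)) has moves =c=> m1
  m1 = (rec X. c.(X + 0 + (X + X))) + 0 + ((rec X. c.(X + 0 + (X + X))) + (rec X. c.(X + 0 + (X + X)))) has moves =c=> m1
Q's transition system — 2 states:
  n0 = rec X. b.(X + 0 + (X + X)) has moves =b=> n1
  n1 = (rec X. b.(X + 0 + (X + X))) + 0 + ((rec X. b.(X + 0 + (X + X))) + (rec X. b.(X + 0 + (X + X)))) has moves =b=> n1
Executing c from P (initial set {m0}):
  [1] c ⇒ {m1}
  ✓ P
Executing c from Q (initial set {n0}):
  [1] c ⇒ ∅  — Q cannot continue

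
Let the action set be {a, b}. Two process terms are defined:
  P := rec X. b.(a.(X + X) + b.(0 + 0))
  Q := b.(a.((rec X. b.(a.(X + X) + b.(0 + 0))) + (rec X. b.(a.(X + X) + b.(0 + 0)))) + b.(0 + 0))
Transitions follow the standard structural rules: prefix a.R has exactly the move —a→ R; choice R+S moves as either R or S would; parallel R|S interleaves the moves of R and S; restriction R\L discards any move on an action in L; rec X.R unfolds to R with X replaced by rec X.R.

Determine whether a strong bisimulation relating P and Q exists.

LTS(P): 4 reachable states
  s0 = rec X. b.(a.(X + X) + b.(0 + 0)) → ··b··> s1
  s1 = a.((rec X. b.(a.(X + X) + b.(0 + 0))) + (rec X. b.(a.(X + X) + b.(0 + 0)))) + b.(0 + 0) → ··a··> s2, ··b··> s3
  s2 = (rec X. b.(a.(X + X) + b.(0 + 0))) + (rec X. b.(a.(X + X) + b.(0 + 0))) → ··b··> s1
  s3 = 0 + 0 → stopped
LTS(Q): 4 reachable states
  t0 = b.(a.((rec X. b.(a.(X + X) + b.(0 + 0))) + (rec X. b.(a.(X + X) + b.(0 + 0)))) + b.(0 + 0)) → ··b··> t1
  t1 = a.((rec X. b.(a.(X + X) + b.(0 + 0))) + (rec X. b.(a.(X + X) + b.(0 + 0)))) + b.(0 + 0) → ··a··> t2, ··b··> t3
  t2 = (rec X. b.(a.(X + X) + b.(0 + 0))) + (rec X. b.(a.(X + X) + b.(0 + 0))) → ··b··> t1
  t3 = 0 + 0 → stopped
Bisimilarity quotient blocks:
  B0 = {s0, s2, t0, t2}
  B1 = {s1, t1}
  B2 = {s3, t3}
s0 ∈ B0, t0 ∈ B0 → same block

bisimilar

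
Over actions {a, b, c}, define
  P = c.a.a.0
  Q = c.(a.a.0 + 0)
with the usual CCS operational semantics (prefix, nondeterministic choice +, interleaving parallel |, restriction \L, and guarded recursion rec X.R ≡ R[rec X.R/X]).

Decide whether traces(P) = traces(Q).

traces(P) = traces(Q)

P's transition system — 4 states:
  u0 = c.a.a.0 → -c-> u1
  u1 = a.a.0 → -a-> u2
  u2 = a.0 → -a-> u3
  u3 = 0 → (no moves)
Q's transition system — 4 states:
  v0 = c.(a.a.0 + 0) → -c-> v1
  v1 = a.a.0 + 0 → -a-> v2
  v2 = a.0 → -a-> v3
  v3 = 0 → (no moves)
Bisimilarity quotient blocks:
  B0 = {u0, v0}
  B1 = {u1, v1}
  B2 = {u2, v2}
  B3 = {u3, v3}
u0 ∈ B0, v0 ∈ B0 → same block
Bisimilar ⇒ trace-equivalent.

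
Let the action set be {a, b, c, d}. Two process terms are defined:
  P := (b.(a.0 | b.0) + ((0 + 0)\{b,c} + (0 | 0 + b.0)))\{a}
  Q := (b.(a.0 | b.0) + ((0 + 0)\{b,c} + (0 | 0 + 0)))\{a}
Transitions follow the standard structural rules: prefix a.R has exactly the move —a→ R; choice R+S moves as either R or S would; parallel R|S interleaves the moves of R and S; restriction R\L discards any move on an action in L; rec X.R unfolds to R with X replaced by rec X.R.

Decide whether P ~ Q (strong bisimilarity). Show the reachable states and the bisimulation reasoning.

not bisimilar

P's transition system — 4 states:
  m0 = (b.(a.0 | b.0) + ((0 + 0)\{b,c} + (0 | 0 + b.0)))\{a} ⊢ —b→ m1, —b→ m2
  m1 = (a.0 | b.0)\{a} ⊢ —b→ m3
  m2 = 0\{a} ⊢ stopped
  m3 = (a.0 | 0)\{a} ⊢ stopped
Q's transition system — 3 states:
  n0 = (b.(a.0 | b.0) + ((0 + 0)\{b,c} + (0 | 0 + 0)))\{a} ⊢ —b→ n1
  n1 = (a.0 | b.0)\{a} ⊢ —b→ n2
  n2 = (a.0 | 0)\{a} ⊢ stopped
Coarsest stable partition (strong bisimilarity classes):
  B0 = {m0}
  B1 = {m2, m3, n2}
  B2 = {m1, n1}
  B3 = {n0}
m0 ∈ B0, n0 ∈ B3 → different blocks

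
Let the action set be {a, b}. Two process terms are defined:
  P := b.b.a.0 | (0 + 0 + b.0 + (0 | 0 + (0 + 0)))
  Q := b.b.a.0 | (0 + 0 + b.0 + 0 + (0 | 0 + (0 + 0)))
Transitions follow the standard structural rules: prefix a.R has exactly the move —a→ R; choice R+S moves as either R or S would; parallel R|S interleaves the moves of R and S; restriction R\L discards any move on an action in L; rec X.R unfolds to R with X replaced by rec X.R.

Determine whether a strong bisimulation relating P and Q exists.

bisimilar

P's transition system — 8 states:
  m0 = b.b.a.0 | (0 + 0 + b.0 + (0 | 0 + (0 + 0))) ⊢ -b-> m1, -b-> m2
  m1 = b.a.0 | (0 + 0 + b.0 + (0 | 0 + (0 + 0))) ⊢ -b-> m3, -b-> m4
  m2 = b.b.a.0 | 0 ⊢ -b-> m4
  m3 = a.0 | (0 + 0 + b.0 + (0 | 0 + (0 + 0))) ⊢ -a-> m5, -b-> m6
  m4 = b.a.0 | 0 ⊢ -b-> m6
  m5 = 0 | (0 + 0 + b.0 + (0 | 0 + (0 + 0))) ⊢ -b-> m7
  m6 = a.0 | 0 ⊢ -a-> m7
  m7 = 0 | 0 ⊢ (no moves)
Q's transition system — 8 states:
  n0 = b.b.a.0 | (0 + 0 + b.0 + 0 + (0 | 0 + (0 + 0))) ⊢ -b-> n1, -b-> n2
  n1 = b.a.0 | (0 + 0 + b.0 + 0 + (0 | 0 + (0 + 0))) ⊢ -b-> n3, -b-> n4
  n2 = b.b.a.0 | 0 ⊢ -b-> n4
  n3 = a.0 | (0 + 0 + b.0 + 0 + (0 | 0 + (0 + 0))) ⊢ -a-> n5, -b-> n6
  n4 = b.a.0 | 0 ⊢ -b-> n6
  n5 = 0 | (0 + 0 + b.0 + 0 + (0 | 0 + (0 + 0))) ⊢ -b-> n7
  n6 = a.0 | 0 ⊢ -a-> n7
  n7 = 0 | 0 ⊢ (no moves)
Coarsest stable partition (strong bisimilarity classes):
  B0 = {m0, n0}
  B1 = {m2, n2}
  B2 = {m4, n4}
  B3 = {m6, n6}
  B4 = {m7, n7}
  B5 = {m1, n1}
  B6 = {m3, n3}
  B7 = {m5, n5}
m0 ∈ B0, n0 ∈ B0 → same block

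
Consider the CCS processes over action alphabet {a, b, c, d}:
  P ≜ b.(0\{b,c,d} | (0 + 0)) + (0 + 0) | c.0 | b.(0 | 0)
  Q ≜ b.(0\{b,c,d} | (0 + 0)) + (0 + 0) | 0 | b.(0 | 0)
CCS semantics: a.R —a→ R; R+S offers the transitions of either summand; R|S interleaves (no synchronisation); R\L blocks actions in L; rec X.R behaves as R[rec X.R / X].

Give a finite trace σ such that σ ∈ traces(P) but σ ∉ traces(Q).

c

Reachable graph of P (5 states):
  u0 = b.(0\{b,c,d} | (0 + 0)) + (0 + 0) | c.0 | b.(0 | 0) :: -b-> u1, -b-> u2, -c-> u3
  u1 = (0 + 0) | c.0 | (0 | 0) :: -c-> u4
  u2 = 0\{b,c,d} | (0 + 0) :: ∅
  u3 = (0 + 0) | 0 | b.(0 | 0) :: -b-> u4
  u4 = (0 + 0) | 0 | (0 | 0) :: ∅
Reachable graph of Q (3 states):
  v0 = b.(0\{b,c,d} | (0 + 0)) + (0 + 0) | 0 | b.(0 | 0) :: -b-> v1, -b-> v2
  v1 = (0 + 0) | 0 | (0 | 0) :: ∅
  v2 = 0\{b,c,d} | (0 + 0) :: ∅
Run σ = ⟨c⟩ on P: start {u0}
  after c @ step 1: {u3}
  P completes σ.
Run σ = ⟨c⟩ on Q: start {v0}
  after c @ step 1: no successor for Q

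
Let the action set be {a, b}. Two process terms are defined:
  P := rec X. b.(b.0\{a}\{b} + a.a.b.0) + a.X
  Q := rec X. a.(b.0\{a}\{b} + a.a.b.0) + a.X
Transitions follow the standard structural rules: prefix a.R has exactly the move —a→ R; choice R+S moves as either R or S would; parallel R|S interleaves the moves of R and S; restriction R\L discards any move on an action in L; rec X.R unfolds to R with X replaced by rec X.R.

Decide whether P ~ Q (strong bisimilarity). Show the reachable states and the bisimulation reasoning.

Reachable graph of P (6 states):
  u0 = rec X. b.(b.0\{a}\{b} + a.a.b.0) + a.X → ··a··> u0, ··b··> u1
  u1 = b.0\{a}\{b} + a.a.b.0 → ··a··> u2, ··b··> u3
  u2 = a.b.0 → ··a··> u4
  u3 = 0\{a}\{b} → deadlocked
  u4 = b.0 → ··b··> u5
  u5 = 0 → deadlocked
Reachable graph of Q (6 states):
  v0 = rec X. a.(b.0\{a}\{b} + a.a.b.0) + a.X → ··a··> v0, ··a··> v1
  v1 = b.0\{a}\{b} + a.a.b.0 → ··a··> v2, ··b··> v3
  v2 = a.b.0 → ··a··> v4
  v3 = 0\{a}\{b} → deadlocked
  v4 = b.0 → ··b··> v5
  v5 = 0 → deadlocked
Partition-refinement fixed point:
  B0 = {u0}
  B1 = {u1, v1}
  B2 = {u2, v2}
  B3 = {u4, v4}
  B4 = {u3, u5, v3, v5}
  B5 = {v0}
u0 ∈ B0, v0 ∈ B5 → different blocks

NO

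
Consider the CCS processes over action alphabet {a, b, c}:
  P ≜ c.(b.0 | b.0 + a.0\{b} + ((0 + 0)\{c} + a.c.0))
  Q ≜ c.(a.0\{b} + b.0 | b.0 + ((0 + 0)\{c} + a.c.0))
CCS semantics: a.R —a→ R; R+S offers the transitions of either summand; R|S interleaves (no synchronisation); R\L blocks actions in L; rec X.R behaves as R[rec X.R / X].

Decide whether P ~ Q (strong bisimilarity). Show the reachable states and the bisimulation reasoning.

Reachable graph of P (8 states):
  m0 = c.(b.0 | b.0 + a.0\{b} + ((0 + 0)\{c} + a.c.0)) has moves --c--▸ m1
  m1 = b.0 | b.0 + a.0\{b} + ((0 + 0)\{c} + a.c.0) has moves --a--▸ m2, --a--▸ m3, --b--▸ m4, --b--▸ m5
  m2 = 0\{b} has moves deadlocked
  m3 = c.0 has moves --c--▸ m6
  m4 = 0 | b.0 has moves --b--▸ m7
  m5 = b.0 | 0 has moves --b--▸ m7
  m6 = 0 has moves deadlocked
  m7 = 0 | 0 has moves deadlocked
Reachable graph of Q (8 states):
  n0 = c.(a.0\{b} + b.0 | b.0 + ((0 + 0)\{c} + a.c.0)) has moves --c--▸ n1
  n1 = a.0\{b} + b.0 | b.0 + ((0 + 0)\{c} + a.c.0) has moves --a--▸ n2, --a--▸ n3, --b--▸ n4, --b--▸ n5
  n2 = 0\{b} has moves deadlocked
  n3 = c.0 has moves --c--▸ n6
  n4 = 0 | b.0 has moves --b--▸ n7
  n5 = b.0 | 0 has moves --b--▸ n7
  n6 = 0 has moves deadlocked
  n7 = 0 | 0 has moves deadlocked
Partition-refinement fixed point:
  B0 = {m0, n0}
  B1 = {m1, n1}
  B2 = {m4, m5, n4, n5}
  B3 = {m2, m6, m7, n2, n6, n7}
  B4 = {m3, n3}
m0 ∈ B0, n0 ∈ B0 → same block

bisimilar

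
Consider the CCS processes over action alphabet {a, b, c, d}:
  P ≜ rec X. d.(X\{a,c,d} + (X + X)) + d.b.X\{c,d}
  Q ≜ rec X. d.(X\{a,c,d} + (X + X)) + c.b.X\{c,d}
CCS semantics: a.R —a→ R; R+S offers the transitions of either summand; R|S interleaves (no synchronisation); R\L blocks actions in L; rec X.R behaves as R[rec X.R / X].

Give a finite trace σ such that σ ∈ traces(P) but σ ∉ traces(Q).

P's transition system — 4 states:
  s0 = rec X. d.(X\{a,c,d} + (X + X)) + d.b.X\{c,d} | --d--▸ s1, --d--▸ s2
  s1 = (rec X. d.(X\{a,c,d} + (X + X)) + d.b.X\{c,d})\{a,c,d} + ((rec X. d.(X\{a,c,d} + (X + X)) + d.b.X\{c,d}) + (rec X. d.(X\{a,c,d} + (X + X)) + d.b.X\{c,d})) | --d--▸ s1, --d--▸ s2
  s2 = b.(rec X. d.(X\{a,c,d} + (X + X)) + d.b.X\{c,d})\{c,d} | --b--▸ s3
  s3 = (rec X. d.(X\{a,c,d} + (X + X)) + d.b.X\{c,d})\{c,d} | stopped
Q's transition system — 4 states:
  t0 = rec X. d.(X\{a,c,d} + (X + X)) + c.b.X\{c,d} | --c--▸ t1, --d--▸ t2
  t1 = b.(rec X. d.(X\{a,c,d} + (X + X)) + c.b.X\{c,d})\{c,d} | --b--▸ t3
  t2 = (rec X. d.(X\{a,c,d} + (X + X)) + c.b.X\{c,d})\{a,c,d} + ((rec X. d.(X\{a,c,d} + (X + X)) + c.b.X\{c,d}) + (rec X. d.(X\{a,c,d} + (X + X)) + c.b.X\{c,d})) | --c--▸ t1, --d--▸ t2
  t3 = (rec X. d.(X\{a,c,d} + (X + X)) + c.b.X\{c,d})\{c,d} | stopped
Executing db from P (initial set {s0}):
  [1] d ⇒ {s1, s2}
  [2] b ⇒ {s3}
  ✓ P
Executing db from Q (initial set {t0}):
  [1] d ⇒ {t2}
  [2] b ⇒ ∅  — Q cannot continue

db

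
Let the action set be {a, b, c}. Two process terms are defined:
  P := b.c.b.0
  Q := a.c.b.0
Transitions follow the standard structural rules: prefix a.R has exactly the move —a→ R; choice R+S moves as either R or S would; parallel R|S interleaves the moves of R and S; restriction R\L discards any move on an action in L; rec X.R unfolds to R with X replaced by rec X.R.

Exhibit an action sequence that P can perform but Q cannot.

P's transition system — 4 states:
  m0 = b.c.b.0 ⊢ —b→ m1
  m1 = c.b.0 ⊢ —c→ m2
  m2 = b.0 ⊢ —b→ m3
  m3 = 0 ⊢ ·
Q's transition system — 4 states:
  n0 = a.c.b.0 ⊢ —a→ n1
  n1 = c.b.0 ⊢ —c→ n2
  n2 = b.0 ⊢ —b→ n3
  n3 = 0 ⊢ ·
Executing b from P (initial set {m0}):
  after b @ step 1: {m1}
  ✓ P
Executing b from Q (initial set {n0}):
  after b @ step 1: ∅  — Q cannot continue

b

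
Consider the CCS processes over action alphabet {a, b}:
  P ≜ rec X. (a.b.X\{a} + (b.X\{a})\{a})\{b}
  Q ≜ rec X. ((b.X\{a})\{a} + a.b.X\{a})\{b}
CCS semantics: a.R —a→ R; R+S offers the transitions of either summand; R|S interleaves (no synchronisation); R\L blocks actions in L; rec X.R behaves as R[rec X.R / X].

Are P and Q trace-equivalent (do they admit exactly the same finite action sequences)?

trace-equivalent

Reachable graph of P (2 states):
  u0 = rec X. (a.b.X\{a} + (b.X\{a})\{a})\{b} :: --a--▸ u1
  u1 = (b.(rec X. (a.b.X\{a} + (b.X\{a})\{a})\{b})\{a})\{b} :: (no moves)
Reachable graph of Q (2 states):
  v0 = rec X. ((b.X\{a})\{a} + a.b.X\{a})\{b} :: --a--▸ v1
  v1 = (b.(rec X. ((b.X\{a})\{a} + a.b.X\{a})\{b})\{a})\{b} :: (no moves)
Coarsest stable partition (strong bisimilarity classes):
  B0 = {u0, v0}
  B1 = {u1, v1}
u0 ∈ B0, v0 ∈ B0 → same block
Bisimilar ⇒ trace-equivalent.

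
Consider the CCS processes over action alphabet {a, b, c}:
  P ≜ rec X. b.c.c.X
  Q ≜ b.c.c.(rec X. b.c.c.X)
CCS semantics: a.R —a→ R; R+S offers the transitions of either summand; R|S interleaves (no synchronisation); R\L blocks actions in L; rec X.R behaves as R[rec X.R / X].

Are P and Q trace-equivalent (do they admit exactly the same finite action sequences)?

Reachable graph of P (3 states):
  m0 = rec X. b.c.c.X :: —b→ m1
  m1 = c.c.(rec X. b.c.c.X) :: —c→ m2
  m2 = c.(rec X. b.c.c.X) :: —c→ m0
Reachable graph of Q (4 states):
  n0 = b.c.c.(rec X. b.c.c.X) :: —b→ n1
  n1 = c.c.(rec X. b.c.c.X) :: —c→ n2
  n2 = c.(rec X. b.c.c.X) :: —c→ n3
  n3 = rec X. b.c.c.X :: —b→ n1
Coarsest stable partition (strong bisimilarity classes):
  B0 = {m0, n0, n3}
  B1 = {m1, n1}
  B2 = {m2, n2}
m0 ∈ B0, n0 ∈ B0 → same block
Bisimilar ⇒ trace-equivalent.

traces(P) = traces(Q)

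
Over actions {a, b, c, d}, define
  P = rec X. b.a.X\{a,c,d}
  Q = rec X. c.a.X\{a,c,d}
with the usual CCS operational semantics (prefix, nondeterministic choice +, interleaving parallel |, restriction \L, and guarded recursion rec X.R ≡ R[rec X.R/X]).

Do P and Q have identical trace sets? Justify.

P's transition system — 4 states:
  p0 = rec X. b.a.X\{a,c,d} | =b=> p1
  p1 = a.(rec X. b.a.X\{a,c,d})\{a,c,d} | =a=> p2
  p2 = (rec X. b.a.X\{a,c,d})\{a,c,d} | =b=> p3
  p3 = (a.(rec X. b.a.X\{a,c,d})\{a,c,d})\{a,c,d} | (no moves)
Q's transition system — 3 states:
  q0 = rec X. c.a.X\{a,c,d} | =c=> q1
  q1 = a.(rec X. c.a.X\{a,c,d})\{a,c,d} | =a=> q2
  q2 = (rec X. c.a.X\{a,c,d})\{a,c,d} | (no moves)
Executing b from P (initial set {p0}):
  step 1 (b): {p1}
  P completes σ.
Executing b from Q (initial set {q0}):
  step 1 (b): no successor for Q

traces(P) ≠ traces(Q) — witness ⟨b⟩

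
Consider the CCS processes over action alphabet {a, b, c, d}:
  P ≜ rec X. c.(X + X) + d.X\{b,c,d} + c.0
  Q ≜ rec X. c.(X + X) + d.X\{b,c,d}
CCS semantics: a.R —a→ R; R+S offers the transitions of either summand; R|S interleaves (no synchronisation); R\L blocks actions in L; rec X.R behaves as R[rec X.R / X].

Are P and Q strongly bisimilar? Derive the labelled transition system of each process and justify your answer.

LTS(P): 4 reachable states
  u0 = rec X. c.(X + X) + d.X\{b,c,d} + c.0 | -c-> u1, -c-> u2, -d-> u3
  u1 = (rec X. c.(X + X) + d.X\{b,c,d} + c.0) + (rec X. c.(X + X) + d.X\{b,c,d} + c.0) | -c-> u1, -c-> u2, -d-> u3
  u2 = 0 | (no moves)
  u3 = (rec X. c.(X + X) + d.X\{b,c,d} + c.0)\{b,c,d} | (no moves)
LTS(Q): 3 reachable states
  v0 = rec X. c.(X + X) + d.X\{b,c,d} | -c-> v1, -d-> v2
  v1 = (rec X. c.(X + X) + d.X\{b,c,d}) + (rec X. c.(X + X) + d.X\{b,c,d}) | -c-> v1, -d-> v2
  v2 = (rec X. c.(X + X) + d.X\{b,c,d})\{b,c,d} | (no moves)
Partition-refinement fixed point:
  B0 = {u0, u1}
  B1 = {u2, u3, v2}
  B2 = {v0, v1}
u0 ∈ B0, v0 ∈ B2 → different blocks

P ≁ Q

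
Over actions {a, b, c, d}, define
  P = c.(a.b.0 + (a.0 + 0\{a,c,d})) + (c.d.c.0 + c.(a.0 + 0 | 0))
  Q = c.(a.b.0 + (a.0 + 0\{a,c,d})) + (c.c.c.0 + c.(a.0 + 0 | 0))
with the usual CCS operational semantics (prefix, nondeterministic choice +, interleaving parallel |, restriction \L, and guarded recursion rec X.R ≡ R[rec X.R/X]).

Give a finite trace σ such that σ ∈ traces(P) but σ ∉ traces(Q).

cd

Reachable graph of P (7 states):
  p0 = c.(a.b.0 + (a.0 + 0\{a,c,d})) + (c.d.c.0 + c.(a.0 + 0 | 0)) has moves =c=> p1, =c=> p2, =c=> p3
  p1 = a.0 + 0 | 0 has moves =a=> p4
  p2 = a.b.0 + (a.0 + 0\{a,c,d}) has moves =a=> p4, =a=> p5
  p3 = d.c.0 has moves =d=> p6
  p4 = 0 has moves stopped
  p5 = b.0 has moves =b=> p4
  p6 = c.0 has moves =c=> p4
Reachable graph of Q (7 states):
  q0 = c.(a.b.0 + (a.0 + 0\{a,c,d})) + (c.c.c.0 + c.(a.0 + 0 | 0)) has moves =c=> q1, =c=> q2, =c=> q3
  q1 = a.0 + 0 | 0 has moves =a=> q4
  q2 = a.b.0 + (a.0 + 0\{a,c,d}) has moves =a=> q4, =a=> q5
  q3 = c.c.0 has moves =c=> q6
  q4 = 0 has moves stopped
  q5 = b.0 has moves =b=> q4
  q6 = c.0 has moves =c=> q4
Run σ = ⟨cd⟩ on P: start {p0}
  step 1 (c): {p1, p2, p3}
  step 2 (d): {p6}
  — P admits the full trace.
Run σ = ⟨cd⟩ on Q: start {q0}
  step 1 (c): {q1, q2, q3}
  step 2 (d): ∅ (Q stuck)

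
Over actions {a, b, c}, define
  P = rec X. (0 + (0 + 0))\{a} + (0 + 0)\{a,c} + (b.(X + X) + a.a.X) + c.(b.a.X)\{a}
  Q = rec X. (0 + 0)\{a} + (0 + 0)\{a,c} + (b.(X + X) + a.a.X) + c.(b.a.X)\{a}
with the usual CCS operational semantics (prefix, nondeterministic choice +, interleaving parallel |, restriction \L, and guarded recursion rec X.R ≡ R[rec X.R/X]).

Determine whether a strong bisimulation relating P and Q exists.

P's transition system — 5 states:
  p0 = rec X. (0 + (0 + 0))\{a} + (0 + 0)\{a,c} + (b.(X + X) + a.a.X) + c.(b.a.X)\{a} :: =a=> p1, =b=> p2, =c=> p3
  p1 = a.(rec X. (0 + (0 + 0))\{a} + (0 + 0)\{a,c} + (b.(X + X) + a.a.X) + c.(b.a.X)\{a}) :: =a=> p0
  p2 = (rec X. (0 + (0 + 0))\{a} + (0 + 0)\{a,c} + (b.(X + X) + a.a.X) + c.(b.a.X)\{a}) + (rec X. (0 + (0 + 0))\{a} + (0 + 0)\{a,c} + (b.(X + X) + a.a.X) + c.(b.a.X)\{a}) :: =a=> p1, =b=> p2, =c=> p3
  p3 = (b.a.(rec X. (0 + (0 + 0))\{a} + (0 + 0)\{a,c} + (b.(X + X) + a.a.X) + c.(b.a.X)\{a}))\{a} :: =b=> p4
  p4 = (a.(rec X. (0 + (0 + 0))\{a} + (0 + 0)\{a,c} + (b.(X + X) + a.a.X) + c.(b.a.X)\{a}))\{a} :: ∅
Q's transition system — 5 states:
  q0 = rec X. (0 + 0)\{a} + (0 + 0)\{a,c} + (b.(X + X) + a.a.X) + c.(b.a.X)\{a} :: =a=> q1, =b=> q2, =c=> q3
  q1 = a.(rec X. (0 + 0)\{a} + (0 + 0)\{a,c} + (b.(X + X) + a.a.X) + c.(b.a.X)\{a}) :: =a=> q0
  q2 = (rec X. (0 + 0)\{a} + (0 + 0)\{a,c} + (b.(X + X) + a.a.X) + c.(b.a.X)\{a}) + (rec X. (0 + 0)\{a} + (0 + 0)\{a,c} + (b.(X + X) + a.a.X) + c.(b.a.X)\{a}) :: =a=> q1, =b=> q2, =c=> q3
  q3 = (b.a.(rec X. (0 + 0)\{a} + (0 + 0)\{a,c} + (b.(X + X) + a.a.X) + c.(b.a.X)\{a}))\{a} :: =b=> q4
  q4 = (a.(rec X. (0 + 0)\{a} + (0 + 0)\{a,c} + (b.(X + X) + a.a.X) + c.(b.a.X)\{a}))\{a} :: ∅
Bisimilarity quotient blocks:
  B0 = {p0, p2, q0, q2}
  B1 = {p1, q1}
  B2 = {p3, q3}
  B3 = {p4, q4}
p0 ∈ B0, q0 ∈ B0 → same block

P ~ Q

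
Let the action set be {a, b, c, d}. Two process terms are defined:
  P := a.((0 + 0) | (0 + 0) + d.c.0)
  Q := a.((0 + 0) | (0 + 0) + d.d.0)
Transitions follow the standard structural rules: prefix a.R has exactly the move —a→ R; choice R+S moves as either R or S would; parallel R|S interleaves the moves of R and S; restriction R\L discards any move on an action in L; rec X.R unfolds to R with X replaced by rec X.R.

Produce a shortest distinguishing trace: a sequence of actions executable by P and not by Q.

adc

LTS(P): 4 reachable states
  u0 = a.((0 + 0) | (0 + 0) + d.c.0) | —a→ u1
  u1 = (0 + 0) | (0 + 0) + d.c.0 | —d→ u2
  u2 = c.0 | —c→ u3
  u3 = 0 | (no moves)
LTS(Q): 4 reachable states
  v0 = a.((0 + 0) | (0 + 0) + d.d.0) | —a→ v1
  v1 = (0 + 0) | (0 + 0) + d.d.0 | —d→ v2
  v2 = d.0 | —d→ v3
  v3 = 0 | (no moves)
Run σ = ⟨adc⟩ on P: start {u0}
  [1] a ⇒ {u1}
  [2] d ⇒ {u2}
  [3] c ⇒ {u3}
  — P admits the full trace.
Run σ = ⟨adc⟩ on Q: start {v0}
  [1] a ⇒ {v1}
  [2] d ⇒ {v2}
  [3] c ⇒ ∅ (Q stuck)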